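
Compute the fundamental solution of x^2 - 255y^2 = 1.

(x, y) = (16, 1)

First expand sqrt(255) as a continued fraction. With x_i = (sqrt(255) + m_i)/d_i and (m_0, d_0) = (0, 1): a_0 = floor(sqrt(255)) = 15, since 15^2 = 225 <= 255 < 256 = 16^2.
Iterate m_{i+1} = d_i*a_i - m_i, d_{i+1} = (255 - m_{i+1}^2)/d_i, a_{i+1} = floor((a_0 + m_{i+1})/d_{i+1}):
  m_1 = 1*15 - 0 = 15, d_1 = (255 - 15^2)/1 = 30/1 = 30, a_1 = floor((15 + 15)/30) = 1.
  m_2 = 30*1 - 15 = 15, d_2 = (255 - 15^2)/30 = 30/30 = 1, a_2 = floor((15 + 15)/1) = 30.
  m_3 = 1*30 - 15 = 15, d_3 = (255 - 15^2)/1 = 30/1 = 30: (m_3, d_3) = (m_1, d_1) = (15, 30), so from here the quotients repeat a_1, a_2; the period length is 2.
So sqrt(255) = [15; (1, 30)] with period length k = 2.
k is even, so the fundamental solution of x^2 - 255y^2 = 1 is (p_{k-1}, q_{k-1}) = (p_1, q_1); compute convergents through index 1.
Convergents (p_i = a_i*p_{i-1} + p_{i-2}, q_i = a_i*q_{i-1} + q_{i-2} with p_{-2}=0, p_{-1}=1, q_{-2}=1, q_{-1}=0):
  i=0: a_0=15, p_0 = 15*1 + 0 = 15, q_0 = 15*0 + 1 = 1.
  i=1: a_1=1, p_1 = 1*15 + 1 = 16, q_1 = 1*1 + 0 = 1.
Check: 16^2 - 255*1^2 = 256 - 255 = 1, so (x, y) = (16, 1) solves the equation, and by the theorem it is the least positive solution.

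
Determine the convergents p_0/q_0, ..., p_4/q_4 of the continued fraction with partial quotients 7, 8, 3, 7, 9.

Using the convergent recurrence p_i = a_i*p_{i-1} + p_{i-2}, q_i = a_i*q_{i-1} + q_{i-2} with p_{-2}=0, p_{-1}=1, q_{-2}=1, q_{-1}=0:
  i=0: a_0=7, p_0 = 7*1 + 0 = 7, q_0 = 7*0 + 1 = 1.
  i=1: a_1=8, p_1 = 8*7 + 1 = 57, q_1 = 8*1 + 0 = 8.
  i=2: a_2=3, p_2 = 3*57 + 7 = 178, q_2 = 3*8 + 1 = 25.
  i=3: a_3=7, p_3 = 7*178 + 57 = 1303, q_3 = 7*25 + 8 = 183.
  i=4: a_4=9, p_4 = 9*1303 + 178 = 11905, q_4 = 9*183 + 25 = 1672.

7/1, 57/8, 178/25, 1303/183, 11905/1672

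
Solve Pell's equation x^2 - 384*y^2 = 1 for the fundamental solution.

First expand sqrt(384) as a continued fraction. With x_i = (sqrt(384) + m_i)/d_i and (m_0, d_0) = (0, 1): a_0 = floor(sqrt(384)) = 19, since 19^2 = 361 <= 384 < 400 = 20^2.
Iterate m_{i+1} = d_i*a_i - m_i, d_{i+1} = (384 - m_{i+1}^2)/d_i, a_{i+1} = floor((a_0 + m_{i+1})/d_{i+1}):
  m_1 = 1*19 - 0 = 19, d_1 = (384 - 19^2)/1 = 23/1 = 23, a_1 = floor((19 + 19)/23) = 1.
  m_2 = 23*1 - 19 = 4, d_2 = (384 - 4^2)/23 = 368/23 = 16, a_2 = floor((19 + 4)/16) = 1.
  m_3 = 16*1 - 4 = 12, d_3 = (384 - 12^2)/16 = 240/16 = 15, a_3 = floor((19 + 12)/15) = 2.
  m_4 = 15*2 - 12 = 18, d_4 = (384 - 18^2)/15 = 60/15 = 4, a_4 = floor((19 + 18)/4) = 9.
  m_5 = 4*9 - 18 = 18, d_5 = (384 - 18^2)/4 = 60/4 = 15, a_5 = floor((19 + 18)/15) = 2.
  m_6 = 15*2 - 18 = 12, d_6 = (384 - 12^2)/15 = 240/15 = 16, a_6 = floor((19 + 12)/16) = 1.
  m_7 = 16*1 - 12 = 4, d_7 = (384 - 4^2)/16 = 368/16 = 23, a_7 = floor((19 + 4)/23) = 1.
  m_8 = 23*1 - 4 = 19, d_8 = (384 - 19^2)/23 = 23/23 = 1, a_8 = floor((19 + 19)/1) = 38.
  m_9 = 1*38 - 19 = 19, d_9 = (384 - 19^2)/1 = 23/1 = 23: (m_9, d_9) = (m_1, d_1) = (19, 23), so from here the quotients repeat a_1, ..., a_8; the period length is 8.
So sqrt(384) = [19; (1, 1, 2, 9, 2, 1, 1, 38)] with period length k = 8.
k is even, so the fundamental solution of x^2 - 384y^2 = 1 is (p_{k-1}, q_{k-1}) = (p_7, q_7); compute convergents through index 7.
Convergents (p_i = a_i*p_{i-1} + p_{i-2}, q_i = a_i*q_{i-1} + q_{i-2} with p_{-2}=0, p_{-1}=1, q_{-2}=1, q_{-1}=0):
  i=0: a_0=19, p_0 = 19*1 + 0 = 19, q_0 = 19*0 + 1 = 1.
  i=1: a_1=1, p_1 = 1*19 + 1 = 20, q_1 = 1*1 + 0 = 1.
  i=2: a_2=1, p_2 = 1*20 + 19 = 39, q_2 = 1*1 + 1 = 2.
  i=3: a_3=2, p_3 = 2*39 + 20 = 98, q_3 = 2*2 + 1 = 5.
  i=4: a_4=9, p_4 = 9*98 + 39 = 921, q_4 = 9*5 + 2 = 47.
  i=5: a_5=2, p_5 = 2*921 + 98 = 1940, q_5 = 2*47 + 5 = 99.
  i=6: a_6=1, p_6 = 1*1940 + 921 = 2861, q_6 = 1*99 + 47 = 146.
  i=7: a_7=1, p_7 = 1*2861 + 1940 = 4801, q_7 = 1*146 + 99 = 245.
Check: 4801^2 - 384*245^2 = 23049601 - 23049600 = 1, so (x, y) = (4801, 245) solves the equation, and by the theorem it is the least positive solution.

(x, y) = (4801, 245)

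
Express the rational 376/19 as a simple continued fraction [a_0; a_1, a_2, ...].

[19; 1, 3, 1, 3]

Run the Euclidean algorithm on 376 and 19; the successive quotients are the partial quotients a_0, a_1, ... (each step inverts the fractional part left over by the previous one):
  376 = 19*19 + 15, so a_0 = 19.
  19 = 1*15 + 4, so a_1 = 1.
  15 = 3*4 + 3, so a_2 = 3.
  4 = 1*3 + 1, so a_3 = 1.
  3 = 3*1 + 0, so a_4 = 3.
The remainder reaches 0 after 5 divisions, so the expansion has 5 partial quotients, read off in order.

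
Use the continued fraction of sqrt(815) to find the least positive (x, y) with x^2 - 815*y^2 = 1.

First expand sqrt(815) as a continued fraction. With x_i = (sqrt(815) + m_i)/d_i and (m_0, d_0) = (0, 1): a_0 = floor(sqrt(815)) = 28, since 28^2 = 784 <= 815 < 841 = 29^2.
Iterate m_{i+1} = d_i*a_i - m_i, d_{i+1} = (815 - m_{i+1}^2)/d_i, a_{i+1} = floor((a_0 + m_{i+1})/d_{i+1}):
  m_1 = 1*28 - 0 = 28, d_1 = (815 - 28^2)/1 = 31/1 = 31, a_1 = floor((28 + 28)/31) = 1.
  m_2 = 31*1 - 28 = 3, d_2 = (815 - 3^2)/31 = 806/31 = 26, a_2 = floor((28 + 3)/26) = 1.
  m_3 = 26*1 - 3 = 23, d_3 = (815 - 23^2)/26 = 286/26 = 11, a_3 = floor((28 + 23)/11) = 4.
  m_4 = 11*4 - 23 = 21, d_4 = (815 - 21^2)/11 = 374/11 = 34, a_4 = floor((28 + 21)/34) = 1.
  m_5 = 34*1 - 21 = 13, d_5 = (815 - 13^2)/34 = 646/34 = 19, a_5 = floor((28 + 13)/19) = 2.
  m_6 = 19*2 - 13 = 25, d_6 = (815 - 25^2)/19 = 190/19 = 10, a_6 = floor((28 + 25)/10) = 5.
  m_7 = 10*5 - 25 = 25, d_7 = (815 - 25^2)/10 = 190/10 = 19, a_7 = floor((28 + 25)/19) = 2.
  m_8 = 19*2 - 25 = 13, d_8 = (815 - 13^2)/19 = 646/19 = 34, a_8 = floor((28 + 13)/34) = 1.
  m_9 = 34*1 - 13 = 21, d_9 = (815 - 21^2)/34 = 374/34 = 11, a_9 = floor((28 + 21)/11) = 4.
  m_10 = 11*4 - 21 = 23, d_10 = (815 - 23^2)/11 = 286/11 = 26, a_10 = floor((28 + 23)/26) = 1.
  m_11 = 26*1 - 23 = 3, d_11 = (815 - 3^2)/26 = 806/26 = 31, a_11 = floor((28 + 3)/31) = 1.
  m_12 = 31*1 - 3 = 28, d_12 = (815 - 28^2)/31 = 31/31 = 1, a_12 = floor((28 + 28)/1) = 56.
  m_13 = 1*56 - 28 = 28, d_13 = (815 - 28^2)/1 = 31/1 = 31: (m_13, d_13) = (m_1, d_1) = (28, 31), so from here the quotients repeat a_1, ..., a_12; the period length is 12.
So sqrt(815) = [28; (1, 1, 4, 1, 2, 5, 2, 1, 4, 1, 1, 56)] with period length k = 12.
k is even, so the fundamental solution of x^2 - 815y^2 = 1 is (p_{k-1}, q_{k-1}) = (p_11, q_11); compute convergents through index 11.
Convergents (p_i = a_i*p_{i-1} + p_{i-2}, q_i = a_i*q_{i-1} + q_{i-2} with p_{-2}=0, p_{-1}=1, q_{-2}=1, q_{-1}=0):
  i=0: a_0=28, p_0 = 28*1 + 0 = 28, q_0 = 28*0 + 1 = 1.
  i=1: a_1=1, p_1 = 1*28 + 1 = 29, q_1 = 1*1 + 0 = 1.
  i=2: a_2=1, p_2 = 1*29 + 28 = 57, q_2 = 1*1 + 1 = 2.
  i=3: a_3=4, p_3 = 4*57 + 29 = 257, q_3 = 4*2 + 1 = 9.
  i=4: a_4=1, p_4 = 1*257 + 57 = 314, q_4 = 1*9 + 2 = 11.
  i=5: a_5=2, p_5 = 2*314 + 257 = 885, q_5 = 2*11 + 9 = 31.
  i=6: a_6=5, p_6 = 5*885 + 314 = 4739, q_6 = 5*31 + 11 = 166.
  i=7: a_7=2, p_7 = 2*4739 + 885 = 10363, q_7 = 2*166 + 31 = 363.
  i=8: a_8=1, p_8 = 1*10363 + 4739 = 15102, q_8 = 1*363 + 166 = 529.
  i=9: a_9=4, p_9 = 4*15102 + 10363 = 70771, q_9 = 4*529 + 363 = 2479.
  i=10: a_10=1, p_10 = 1*70771 + 15102 = 85873, q_10 = 1*2479 + 529 = 3008.
  i=11: a_11=1, p_11 = 1*85873 + 70771 = 156644, q_11 = 1*3008 + 2479 = 5487.
Check: 156644^2 - 815*5487^2 = 24537342736 - 24537342735 = 1, so (x, y) = (156644, 5487) solves the equation, and by the theorem it is the least positive solution.

(x, y) = (156644, 5487)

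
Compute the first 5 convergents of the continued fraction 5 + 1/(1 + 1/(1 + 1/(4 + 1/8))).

Using the convergent recurrence p_i = a_i*p_{i-1} + p_{i-2}, q_i = a_i*q_{i-1} + q_{i-2} with p_{-2}=0, p_{-1}=1, q_{-2}=1, q_{-1}=0:
  i=0: a_0=5, p_0 = 5*1 + 0 = 5, q_0 = 5*0 + 1 = 1.
  i=1: a_1=1, p_1 = 1*5 + 1 = 6, q_1 = 1*1 + 0 = 1.
  i=2: a_2=1, p_2 = 1*6 + 5 = 11, q_2 = 1*1 + 1 = 2.
  i=3: a_3=4, p_3 = 4*11 + 6 = 50, q_3 = 4*2 + 1 = 9.
  i=4: a_4=8, p_4 = 8*50 + 11 = 411, q_4 = 8*9 + 2 = 74.

5/1, 6/1, 11/2, 50/9, 411/74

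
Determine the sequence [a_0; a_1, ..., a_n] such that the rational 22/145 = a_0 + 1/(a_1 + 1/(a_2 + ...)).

Run the Euclidean algorithm on 22 and 145; the successive quotients are the partial quotients a_0, a_1, ... (each step inverts the fractional part left over by the previous one):
  22 = 0*145 + 22, so a_0 = 0.
  145 = 6*22 + 13, so a_1 = 6.
  22 = 1*13 + 9, so a_2 = 1.
  13 = 1*9 + 4, so a_3 = 1.
  9 = 2*4 + 1, so a_4 = 2.
  4 = 4*1 + 0, so a_5 = 4.
The remainder reaches 0 after 6 divisions, so the expansion has 6 partial quotients, read off in order.

[0; 6, 1, 1, 2, 4]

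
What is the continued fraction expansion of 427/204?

[2; 10, 1, 2, 1, 4]

Run the Euclidean algorithm on 427 and 204; the successive quotients are the partial quotients a_0, a_1, ... (each step inverts the fractional part left over by the previous one):
  427 = 2*204 + 19, so a_0 = 2.
  204 = 10*19 + 14, so a_1 = 10.
  19 = 1*14 + 5, so a_2 = 1.
  14 = 2*5 + 4, so a_3 = 2.
  5 = 1*4 + 1, so a_4 = 1.
  4 = 4*1 + 0, so a_5 = 4.
The remainder reaches 0 after 6 divisions, so the expansion has 6 partial quotients, read off in order.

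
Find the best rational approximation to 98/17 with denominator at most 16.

75/13

Expand x = 98/17 as a continued fraction with the Euclidean algorithm:
  98 = 5*17 + 13, so a_0 = 5.
  17 = 1*13 + 4, so a_1 = 1.
  13 = 3*4 + 1, so a_2 = 3.
  4 = 4*1 + 0, so a_3 = 4.
so x = [5; 1, 3, 4].
Convergents (p_i = a_i*p_{i-1} + p_{i-2}, q_i = a_i*q_{i-1} + q_{i-2} with p_{-2}=0, p_{-1}=1, q_{-2}=1, q_{-1}=0), until the denominator exceeds 16:
  i=0: a_0=5, p_0 = 5*1 + 0 = 5, q_0 = 5*0 + 1 = 1.
  i=1: a_1=1, p_1 = 1*5 + 1 = 6, q_1 = 1*1 + 0 = 1.
  i=2: a_2=3, p_2 = 3*6 + 5 = 23, q_2 = 3*1 + 1 = 4.
  i=3: a_3=4, p_3 = 4*23 + 6 = 98, q_3 = 4*4 + 1 = 17.
q_3 = 17 > 16, so the last convergent with denominator <= 16 is p_2/q_2 = 23/4.
The closest fraction with denominator <= 16 is either p_2/q_2 or the intermediate fraction (k*p_2 + p_1)/(k*q_2 + q_1) with the largest k >= 1 whose denominator stays <= 16; these approach x as k grows, and every other convergent or intermediate fraction in range is farther away.
Largest k: floor((16 - q_1)/q_2) = floor((16 - 1)/4) = 3.
That gives (3*23 + 6)/(3*4 + 1) = 75/13.
Compare the errors: |x - 23/4| = |98*4 - 23*17|/(17*4) = 1/68, and |x - 75/13| = |98*13 - 75*17|/(17*13) = 1/221.
Cross-multiplying, 1*68 = 68 < 221 = 1*221, so 1/221 is smaller: the intermediate fraction 75/13 is closer to x than 23/4.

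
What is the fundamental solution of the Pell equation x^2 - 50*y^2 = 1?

First expand sqrt(50) as a continued fraction. With x_i = (sqrt(50) + m_i)/d_i and (m_0, d_0) = (0, 1): a_0 = floor(sqrt(50)) = 7, since 7^2 = 49 <= 50 < 64 = 8^2.
Iterate m_{i+1} = d_i*a_i - m_i, d_{i+1} = (50 - m_{i+1}^2)/d_i, a_{i+1} = floor((a_0 + m_{i+1})/d_{i+1}):
  m_1 = 1*7 - 0 = 7, d_1 = (50 - 7^2)/1 = 1/1 = 1, a_1 = floor((7 + 7)/1) = 14.
  m_2 = 1*14 - 7 = 7, d_2 = (50 - 7^2)/1 = 1/1 = 1: (m_2, d_2) = (m_1, d_1) = (7, 1), so from here the quotient a_1 repeats; the period length is 1.
So sqrt(50) = [7; (14)] with period length k = 1.
k is odd, so (p_{k-1}, q_{k-1}) only solves x^2 - 50y^2 = -1 and the fundamental solution of x^2 - 50y^2 = 1 is (p_{2k-1}, q_{2k-1}) = (p_1, q_1); compute convergents through index 1, running through the period twice.
Convergents (p_i = a_i*p_{i-1} + p_{i-2}, q_i = a_i*q_{i-1} + q_{i-2} with p_{-2}=0, p_{-1}=1, q_{-2}=1, q_{-1}=0):
  i=0: a_0=7, p_0 = 7*1 + 0 = 7, q_0 = 7*0 + 1 = 1.
  i=1: a_1=14, p_1 = 14*7 + 1 = 99, q_1 = 14*1 + 0 = 14.
Indeed p_0^2 - 50*q_0^2 = 49 - 50 = -1, not +1.
Check: 99^2 - 50*14^2 = 9801 - 9800 = 1, so (x, y) = (99, 14) solves the equation, and by the theorem it is the least positive solution.

(x, y) = (99, 14)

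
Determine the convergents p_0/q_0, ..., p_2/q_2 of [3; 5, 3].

Using the convergent recurrence p_i = a_i*p_{i-1} + p_{i-2}, q_i = a_i*q_{i-1} + q_{i-2} with p_{-2}=0, p_{-1}=1, q_{-2}=1, q_{-1}=0:
  i=0: a_0=3, p_0 = 3*1 + 0 = 3, q_0 = 3*0 + 1 = 1.
  i=1: a_1=5, p_1 = 5*3 + 1 = 16, q_1 = 5*1 + 0 = 5.
  i=2: a_2=3, p_2 = 3*16 + 3 = 51, q_2 = 3*5 + 1 = 16.

3/1, 16/5, 51/16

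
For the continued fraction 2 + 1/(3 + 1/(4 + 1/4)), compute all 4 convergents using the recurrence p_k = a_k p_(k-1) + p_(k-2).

2/1, 7/3, 30/13, 127/55

Using the convergent recurrence p_i = a_i*p_{i-1} + p_{i-2}, q_i = a_i*q_{i-1} + q_{i-2} with p_{-2}=0, p_{-1}=1, q_{-2}=1, q_{-1}=0:
  i=0: a_0=2, p_0 = 2*1 + 0 = 2, q_0 = 2*0 + 1 = 1.
  i=1: a_1=3, p_1 = 3*2 + 1 = 7, q_1 = 3*1 + 0 = 3.
  i=2: a_2=4, p_2 = 4*7 + 2 = 30, q_2 = 4*3 + 1 = 13.
  i=3: a_3=4, p_3 = 4*30 + 7 = 127, q_3 = 4*13 + 3 = 55.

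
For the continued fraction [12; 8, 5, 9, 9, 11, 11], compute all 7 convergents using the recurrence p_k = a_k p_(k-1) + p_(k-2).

12/1, 97/8, 497/41, 4570/377, 41627/3434, 462467/38151, 5128764/423095

Using the convergent recurrence p_i = a_i*p_{i-1} + p_{i-2}, q_i = a_i*q_{i-1} + q_{i-2} with p_{-2}=0, p_{-1}=1, q_{-2}=1, q_{-1}=0:
  i=0: a_0=12, p_0 = 12*1 + 0 = 12, q_0 = 12*0 + 1 = 1.
  i=1: a_1=8, p_1 = 8*12 + 1 = 97, q_1 = 8*1 + 0 = 8.
  i=2: a_2=5, p_2 = 5*97 + 12 = 497, q_2 = 5*8 + 1 = 41.
  i=3: a_3=9, p_3 = 9*497 + 97 = 4570, q_3 = 9*41 + 8 = 377.
  i=4: a_4=9, p_4 = 9*4570 + 497 = 41627, q_4 = 9*377 + 41 = 3434.
  i=5: a_5=11, p_5 = 11*41627 + 4570 = 462467, q_5 = 11*3434 + 377 = 38151.
  i=6: a_6=11, p_6 = 11*462467 + 41627 = 5128764, q_6 = 11*38151 + 3434 = 423095.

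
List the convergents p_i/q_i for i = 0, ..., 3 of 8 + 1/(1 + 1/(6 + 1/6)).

8/1, 9/1, 62/7, 381/43

Using the convergent recurrence p_i = a_i*p_{i-1} + p_{i-2}, q_i = a_i*q_{i-1} + q_{i-2} with p_{-2}=0, p_{-1}=1, q_{-2}=1, q_{-1}=0:
  i=0: a_0=8, p_0 = 8*1 + 0 = 8, q_0 = 8*0 + 1 = 1.
  i=1: a_1=1, p_1 = 1*8 + 1 = 9, q_1 = 1*1 + 0 = 1.
  i=2: a_2=6, p_2 = 6*9 + 8 = 62, q_2 = 6*1 + 1 = 7.
  i=3: a_3=6, p_3 = 6*62 + 9 = 381, q_3 = 6*7 + 1 = 43.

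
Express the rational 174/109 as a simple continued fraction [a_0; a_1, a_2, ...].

[1; 1, 1, 2, 10, 2]

Run the Euclidean algorithm on 174 and 109; the successive quotients are the partial quotients a_0, a_1, ... (each step inverts the fractional part left over by the previous one):
  174 = 1*109 + 65, so a_0 = 1.
  109 = 1*65 + 44, so a_1 = 1.
  65 = 1*44 + 21, so a_2 = 1.
  44 = 2*21 + 2, so a_3 = 2.
  21 = 10*2 + 1, so a_4 = 10.
  2 = 2*1 + 0, so a_5 = 2.
The remainder reaches 0 after 6 divisions, so the expansion has 6 partial quotients, read off in order.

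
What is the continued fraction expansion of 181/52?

[3; 2, 12, 2]

Run the Euclidean algorithm on 181 and 52; the successive quotients are the partial quotients a_0, a_1, ... (each step inverts the fractional part left over by the previous one):
  181 = 3*52 + 25, so a_0 = 3.
  52 = 2*25 + 2, so a_1 = 2.
  25 = 12*2 + 1, so a_2 = 12.
  2 = 2*1 + 0, so a_3 = 2.
The remainder reaches 0 after 4 divisions, so the expansion has 4 partial quotients, read off in order.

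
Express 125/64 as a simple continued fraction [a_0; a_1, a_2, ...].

Run the Euclidean algorithm on 125 and 64; the successive quotients are the partial quotients a_0, a_1, ... (each step inverts the fractional part left over by the previous one):
  125 = 1*64 + 61, so a_0 = 1.
  64 = 1*61 + 3, so a_1 = 1.
  61 = 20*3 + 1, so a_2 = 20.
  3 = 3*1 + 0, so a_3 = 3.
The remainder reaches 0 after 4 divisions, so the expansion has 4 partial quotients, read off in order.

[1; 1, 20, 3]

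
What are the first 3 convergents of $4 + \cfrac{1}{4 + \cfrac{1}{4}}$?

4/1, 17/4, 72/17

Using the convergent recurrence p_i = a_i*p_{i-1} + p_{i-2}, q_i = a_i*q_{i-1} + q_{i-2} with p_{-2}=0, p_{-1}=1, q_{-2}=1, q_{-1}=0:
  i=0: a_0=4, p_0 = 4*1 + 0 = 4, q_0 = 4*0 + 1 = 1.
  i=1: a_1=4, p_1 = 4*4 + 1 = 17, q_1 = 4*1 + 0 = 4.
  i=2: a_2=4, p_2 = 4*17 + 4 = 72, q_2 = 4*4 + 1 = 17.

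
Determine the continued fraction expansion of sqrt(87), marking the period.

[9; (3, 18)]

Write x_i = (sqrt(87) + m_i)/d_i with (m_0, d_0) = (0, 1). a_0 = floor(sqrt(87)) = 9, since 9^2 = 81 <= 87 < 100 = 10^2.
Iterate m_{i+1} = d_i*a_i - m_i, d_{i+1} = (87 - m_{i+1}^2)/d_i, a_{i+1} = floor((a_0 + m_{i+1})/d_{i+1}):
  m_1 = 1*9 - 0 = 9, d_1 = (87 - 9^2)/1 = 6/1 = 6, a_1 = floor((9 + 9)/6) = 3.
  m_2 = 6*3 - 9 = 9, d_2 = (87 - 9^2)/6 = 6/6 = 1, a_2 = floor((9 + 9)/1) = 18.
  m_3 = 1*18 - 9 = 9, d_3 = (87 - 9^2)/1 = 6/1 = 6: (m_3, d_3) = (m_1, d_1) = (9, 6), so from here the quotients repeat a_1, a_2; the period length is 2.
Hence the expansion of sqrt(87) is a_0 = 9 followed by the repeating block 3, 18 (period 2).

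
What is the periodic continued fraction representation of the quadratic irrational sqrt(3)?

[1; (1, 2)]

Write x_i = (sqrt(3) + m_i)/d_i with (m_0, d_0) = (0, 1). a_0 = floor(sqrt(3)) = 1, since 1^2 = 1 <= 3 < 4 = 2^2.
Iterate m_{i+1} = d_i*a_i - m_i, d_{i+1} = (3 - m_{i+1}^2)/d_i, a_{i+1} = floor((a_0 + m_{i+1})/d_{i+1}):
  m_1 = 1*1 - 0 = 1, d_1 = (3 - 1^2)/1 = 2/1 = 2, a_1 = floor((1 + 1)/2) = 1.
  m_2 = 2*1 - 1 = 1, d_2 = (3 - 1^2)/2 = 2/2 = 1, a_2 = floor((1 + 1)/1) = 2.
  m_3 = 1*2 - 1 = 1, d_3 = (3 - 1^2)/1 = 2/1 = 2: (m_3, d_3) = (m_1, d_1) = (1, 2), so from here the quotients repeat a_1, a_2; the period length is 2.
Hence the expansion of sqrt(3) is a_0 = 1 followed by the repeating block 1, 2 (period 2).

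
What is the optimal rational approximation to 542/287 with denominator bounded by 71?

Expand x = 542/287 as a continued fraction with the Euclidean algorithm:
  542 = 1*287 + 255, so a_0 = 1.
  287 = 1*255 + 32, so a_1 = 1.
  255 = 7*32 + 31, so a_2 = 7.
  32 = 1*31 + 1, so a_3 = 1.
  31 = 31*1 + 0, so a_4 = 31.
so x = [1; 1, 7, 1, 31].
Convergents (p_i = a_i*p_{i-1} + p_{i-2}, q_i = a_i*q_{i-1} + q_{i-2} with p_{-2}=0, p_{-1}=1, q_{-2}=1, q_{-1}=0), until the denominator exceeds 71:
  i=0: a_0=1, p_0 = 1*1 + 0 = 1, q_0 = 1*0 + 1 = 1.
  i=1: a_1=1, p_1 = 1*1 + 1 = 2, q_1 = 1*1 + 0 = 1.
  i=2: a_2=7, p_2 = 7*2 + 1 = 15, q_2 = 7*1 + 1 = 8.
  i=3: a_3=1, p_3 = 1*15 + 2 = 17, q_3 = 1*8 + 1 = 9.
  i=4: a_4=31, p_4 = 31*17 + 15 = 542, q_4 = 31*9 + 8 = 287.
q_4 = 287 > 71, so the last convergent with denominator <= 71 is p_3/q_3 = 17/9.
The closest fraction with denominator <= 71 is either p_3/q_3 or the intermediate fraction (k*p_3 + p_2)/(k*q_3 + q_2) with the largest k >= 1 whose denominator stays <= 71; these approach x as k grows, and every other convergent or intermediate fraction in range is farther away.
Largest k: floor((71 - q_2)/q_3) = floor((71 - 8)/9) = 7.
That gives (7*17 + 15)/(7*9 + 8) = 134/71.
Compare the errors: |x - 17/9| = |542*9 - 17*287|/(287*9) = 1/2583, and |x - 134/71| = |542*71 - 134*287|/(287*71) = 24/20377.
Cross-multiplying, 1*20377 = 20377 < 61992 = 24*2583, so 1/2583 is smaller: the convergent 17/9 is closer to x than 134/71.

17/9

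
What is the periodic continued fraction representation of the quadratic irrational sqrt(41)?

[6; (2, 2, 12)]

Write x_i = (sqrt(41) + m_i)/d_i with (m_0, d_0) = (0, 1). a_0 = floor(sqrt(41)) = 6, since 6^2 = 36 <= 41 < 49 = 7^2.
Iterate m_{i+1} = d_i*a_i - m_i, d_{i+1} = (41 - m_{i+1}^2)/d_i, a_{i+1} = floor((a_0 + m_{i+1})/d_{i+1}):
  m_1 = 1*6 - 0 = 6, d_1 = (41 - 6^2)/1 = 5/1 = 5, a_1 = floor((6 + 6)/5) = 2.
  m_2 = 5*2 - 6 = 4, d_2 = (41 - 4^2)/5 = 25/5 = 5, a_2 = floor((6 + 4)/5) = 2.
  m_3 = 5*2 - 4 = 6, d_3 = (41 - 6^2)/5 = 5/5 = 1, a_3 = floor((6 + 6)/1) = 12.
  m_4 = 1*12 - 6 = 6, d_4 = (41 - 6^2)/1 = 5/1 = 5: (m_4, d_4) = (m_1, d_1) = (6, 5), so from here the quotients repeat a_1, ..., a_3; the period length is 3.
Hence the expansion of sqrt(41) is a_0 = 6 followed by the repeating block 2, 2, 12 (period 3).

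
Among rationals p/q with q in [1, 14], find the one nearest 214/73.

41/14

Expand x = 214/73 as a continued fraction with the Euclidean algorithm:
  214 = 2*73 + 68, so a_0 = 2.
  73 = 1*68 + 5, so a_1 = 1.
  68 = 13*5 + 3, so a_2 = 13.
  5 = 1*3 + 2, so a_3 = 1.
  3 = 1*2 + 1, so a_4 = 1.
  2 = 2*1 + 0, so a_5 = 2.
so x = [2; 1, 13, 1, 1, 2].
Convergents (p_i = a_i*p_{i-1} + p_{i-2}, q_i = a_i*q_{i-1} + q_{i-2} with p_{-2}=0, p_{-1}=1, q_{-2}=1, q_{-1}=0), until the denominator exceeds 14:
  i=0: a_0=2, p_0 = 2*1 + 0 = 2, q_0 = 2*0 + 1 = 1.
  i=1: a_1=1, p_1 = 1*2 + 1 = 3, q_1 = 1*1 + 0 = 1.
  i=2: a_2=13, p_2 = 13*3 + 2 = 41, q_2 = 13*1 + 1 = 14.
  i=3: a_3=1, p_3 = 1*41 + 3 = 44, q_3 = 1*14 + 1 = 15.
q_3 = 15 > 14, so the last convergent with denominator <= 14 is p_2/q_2 = 41/14.
The closest fraction with denominator <= 14 is either p_2/q_2 or the intermediate fraction (k*p_2 + p_1)/(k*q_2 + q_1) with the largest k >= 1 whose denominator stays <= 14; these approach x as k grows, and every other convergent or intermediate fraction in range is farther away.
Largest k: floor((14 - q_1)/q_2) = floor((14 - 1)/14) = 0.
Since k = 0, no intermediate fraction beyond p_2/q_2 has denominator <= 14, so the convergent 41/14 is the closest (its error is |214*14 - 41*73|/(73*14) = 3/1022).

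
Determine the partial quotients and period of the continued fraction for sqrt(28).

Write x_i = (sqrt(28) + m_i)/d_i with (m_0, d_0) = (0, 1). a_0 = floor(sqrt(28)) = 5, since 5^2 = 25 <= 28 < 36 = 6^2.
Iterate m_{i+1} = d_i*a_i - m_i, d_{i+1} = (28 - m_{i+1}^2)/d_i, a_{i+1} = floor((a_0 + m_{i+1})/d_{i+1}):
  m_1 = 1*5 - 0 = 5, d_1 = (28 - 5^2)/1 = 3/1 = 3, a_1 = floor((5 + 5)/3) = 3.
  m_2 = 3*3 - 5 = 4, d_2 = (28 - 4^2)/3 = 12/3 = 4, a_2 = floor((5 + 4)/4) = 2.
  m_3 = 4*2 - 4 = 4, d_3 = (28 - 4^2)/4 = 12/4 = 3, a_3 = floor((5 + 4)/3) = 3.
  m_4 = 3*3 - 4 = 5, d_4 = (28 - 5^2)/3 = 3/3 = 1, a_4 = floor((5 + 5)/1) = 10.
  m_5 = 1*10 - 5 = 5, d_5 = (28 - 5^2)/1 = 3/1 = 3: (m_5, d_5) = (m_1, d_1) = (5, 3), so from here the quotients repeat a_1, ..., a_4; the period length is 4.
Hence the expansion of sqrt(28) is a_0 = 5 followed by the repeating block 3, 2, 3, 10 (period 4).

[5; (3, 2, 3, 10)]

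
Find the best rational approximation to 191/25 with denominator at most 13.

Expand x = 191/25 as a continued fraction with the Euclidean algorithm:
  191 = 7*25 + 16, so a_0 = 7.
  25 = 1*16 + 9, so a_1 = 1.
  16 = 1*9 + 7, so a_2 = 1.
  9 = 1*7 + 2, so a_3 = 1.
  7 = 3*2 + 1, so a_4 = 3.
  2 = 2*1 + 0, so a_5 = 2.
so x = [7; 1, 1, 1, 3, 2].
Convergents (p_i = a_i*p_{i-1} + p_{i-2}, q_i = a_i*q_{i-1} + q_{i-2} with p_{-2}=0, p_{-1}=1, q_{-2}=1, q_{-1}=0), until the denominator exceeds 13:
  i=0: a_0=7, p_0 = 7*1 + 0 = 7, q_0 = 7*0 + 1 = 1.
  i=1: a_1=1, p_1 = 1*7 + 1 = 8, q_1 = 1*1 + 0 = 1.
  i=2: a_2=1, p_2 = 1*8 + 7 = 15, q_2 = 1*1 + 1 = 2.
  i=3: a_3=1, p_3 = 1*15 + 8 = 23, q_3 = 1*2 + 1 = 3.
  i=4: a_4=3, p_4 = 3*23 + 15 = 84, q_4 = 3*3 + 2 = 11.
  i=5: a_5=2, p_5 = 2*84 + 23 = 191, q_5 = 2*11 + 3 = 25.
q_5 = 25 > 13, so the last convergent with denominator <= 13 is p_4/q_4 = 84/11.
The closest fraction with denominator <= 13 is either p_4/q_4 or the intermediate fraction (k*p_4 + p_3)/(k*q_4 + q_3) with the largest k >= 1 whose denominator stays <= 13; these approach x as k grows, and every other convergent or intermediate fraction in range is farther away.
Largest k: floor((13 - q_3)/q_4) = floor((13 - 3)/11) = 0.
Since k = 0, no intermediate fraction beyond p_4/q_4 has denominator <= 13, so the convergent 84/11 is the closest (its error is |191*11 - 84*25|/(25*11) = 1/275).

84/11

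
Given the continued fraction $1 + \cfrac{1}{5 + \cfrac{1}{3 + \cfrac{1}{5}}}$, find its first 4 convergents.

Using the convergent recurrence p_i = a_i*p_{i-1} + p_{i-2}, q_i = a_i*q_{i-1} + q_{i-2} with p_{-2}=0, p_{-1}=1, q_{-2}=1, q_{-1}=0:
  i=0: a_0=1, p_0 = 1*1 + 0 = 1, q_0 = 1*0 + 1 = 1.
  i=1: a_1=5, p_1 = 5*1 + 1 = 6, q_1 = 5*1 + 0 = 5.
  i=2: a_2=3, p_2 = 3*6 + 1 = 19, q_2 = 3*5 + 1 = 16.
  i=3: a_3=5, p_3 = 5*19 + 6 = 101, q_3 = 5*16 + 5 = 85.

1/1, 6/5, 19/16, 101/85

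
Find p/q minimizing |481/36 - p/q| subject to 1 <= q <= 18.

147/11

Expand x = 481/36 as a continued fraction with the Euclidean algorithm:
  481 = 13*36 + 13, so a_0 = 13.
  36 = 2*13 + 10, so a_1 = 2.
  13 = 1*10 + 3, so a_2 = 1.
  10 = 3*3 + 1, so a_3 = 3.
  3 = 3*1 + 0, so a_4 = 3.
so x = [13; 2, 1, 3, 3].
Convergents (p_i = a_i*p_{i-1} + p_{i-2}, q_i = a_i*q_{i-1} + q_{i-2} with p_{-2}=0, p_{-1}=1, q_{-2}=1, q_{-1}=0), until the denominator exceeds 18:
  i=0: a_0=13, p_0 = 13*1 + 0 = 13, q_0 = 13*0 + 1 = 1.
  i=1: a_1=2, p_1 = 2*13 + 1 = 27, q_1 = 2*1 + 0 = 2.
  i=2: a_2=1, p_2 = 1*27 + 13 = 40, q_2 = 1*2 + 1 = 3.
  i=3: a_3=3, p_3 = 3*40 + 27 = 147, q_3 = 3*3 + 2 = 11.
  i=4: a_4=3, p_4 = 3*147 + 40 = 481, q_4 = 3*11 + 3 = 36.
q_4 = 36 > 18, so the last convergent with denominator <= 18 is p_3/q_3 = 147/11.
The closest fraction with denominator <= 18 is either p_3/q_3 or the intermediate fraction (k*p_3 + p_2)/(k*q_3 + q_2) with the largest k >= 1 whose denominator stays <= 18; these approach x as k grows, and every other convergent or intermediate fraction in range is farther away.
Largest k: floor((18 - q_2)/q_3) = floor((18 - 3)/11) = 1.
That gives (1*147 + 40)/(1*11 + 3) = 187/14.
Compare the errors: |x - 147/11| = |481*11 - 147*36|/(36*11) = 1/396, and |x - 187/14| = |481*14 - 187*36|/(36*14) = 2/504.
Cross-multiplying, 1*504 = 504 < 792 = 2*396, so 1/396 is smaller: the convergent 147/11 is closer to x than 187/14.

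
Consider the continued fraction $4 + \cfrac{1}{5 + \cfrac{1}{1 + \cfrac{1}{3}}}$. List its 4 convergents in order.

Using the convergent recurrence p_i = a_i*p_{i-1} + p_{i-2}, q_i = a_i*q_{i-1} + q_{i-2} with p_{-2}=0, p_{-1}=1, q_{-2}=1, q_{-1}=0:
  i=0: a_0=4, p_0 = 4*1 + 0 = 4, q_0 = 4*0 + 1 = 1.
  i=1: a_1=5, p_1 = 5*4 + 1 = 21, q_1 = 5*1 + 0 = 5.
  i=2: a_2=1, p_2 = 1*21 + 4 = 25, q_2 = 1*5 + 1 = 6.
  i=3: a_3=3, p_3 = 3*25 + 21 = 96, q_3 = 3*6 + 5 = 23.

4/1, 21/5, 25/6, 96/23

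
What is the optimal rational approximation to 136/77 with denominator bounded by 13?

23/13

Expand x = 136/77 as a continued fraction with the Euclidean algorithm:
  136 = 1*77 + 59, so a_0 = 1.
  77 = 1*59 + 18, so a_1 = 1.
  59 = 3*18 + 5, so a_2 = 3.
  18 = 3*5 + 3, so a_3 = 3.
  5 = 1*3 + 2, so a_4 = 1.
  3 = 1*2 + 1, so a_5 = 1.
  2 = 2*1 + 0, so a_6 = 2.
so x = [1; 1, 3, 3, 1, 1, 2].
Convergents (p_i = a_i*p_{i-1} + p_{i-2}, q_i = a_i*q_{i-1} + q_{i-2} with p_{-2}=0, p_{-1}=1, q_{-2}=1, q_{-1}=0), until the denominator exceeds 13:
  i=0: a_0=1, p_0 = 1*1 + 0 = 1, q_0 = 1*0 + 1 = 1.
  i=1: a_1=1, p_1 = 1*1 + 1 = 2, q_1 = 1*1 + 0 = 1.
  i=2: a_2=3, p_2 = 3*2 + 1 = 7, q_2 = 3*1 + 1 = 4.
  i=3: a_3=3, p_3 = 3*7 + 2 = 23, q_3 = 3*4 + 1 = 13.
  i=4: a_4=1, p_4 = 1*23 + 7 = 30, q_4 = 1*13 + 4 = 17.
q_4 = 17 > 13, so the last convergent with denominator <= 13 is p_3/q_3 = 23/13.
The closest fraction with denominator <= 13 is either p_3/q_3 or the intermediate fraction (k*p_3 + p_2)/(k*q_3 + q_2) with the largest k >= 1 whose denominator stays <= 13; these approach x as k grows, and every other convergent or intermediate fraction in range is farther away.
Largest k: floor((13 - q_2)/q_3) = floor((13 - 4)/13) = 0.
Since k = 0, no intermediate fraction beyond p_3/q_3 has denominator <= 13, so the convergent 23/13 is the closest (its error is |136*13 - 23*77|/(77*13) = 3/1001).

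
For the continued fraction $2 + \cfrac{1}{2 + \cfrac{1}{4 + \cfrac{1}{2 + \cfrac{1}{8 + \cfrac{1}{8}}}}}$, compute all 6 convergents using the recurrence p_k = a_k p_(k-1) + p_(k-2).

Using the convergent recurrence p_i = a_i*p_{i-1} + p_{i-2}, q_i = a_i*q_{i-1} + q_{i-2} with p_{-2}=0, p_{-1}=1, q_{-2}=1, q_{-1}=0:
  i=0: a_0=2, p_0 = 2*1 + 0 = 2, q_0 = 2*0 + 1 = 1.
  i=1: a_1=2, p_1 = 2*2 + 1 = 5, q_1 = 2*1 + 0 = 2.
  i=2: a_2=4, p_2 = 4*5 + 2 = 22, q_2 = 4*2 + 1 = 9.
  i=3: a_3=2, p_3 = 2*22 + 5 = 49, q_3 = 2*9 + 2 = 20.
  i=4: a_4=8, p_4 = 8*49 + 22 = 414, q_4 = 8*20 + 9 = 169.
  i=5: a_5=8, p_5 = 8*414 + 49 = 3361, q_5 = 8*169 + 20 = 1372.

2/1, 5/2, 22/9, 49/20, 414/169, 3361/1372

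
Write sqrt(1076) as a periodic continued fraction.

Write x_i = (sqrt(1076) + m_i)/d_i with (m_0, d_0) = (0, 1). a_0 = floor(sqrt(1076)) = 32, since 32^2 = 1024 <= 1076 < 1089 = 33^2.
Iterate m_{i+1} = d_i*a_i - m_i, d_{i+1} = (1076 - m_{i+1}^2)/d_i, a_{i+1} = floor((a_0 + m_{i+1})/d_{i+1}):
  m_1 = 1*32 - 0 = 32, d_1 = (1076 - 32^2)/1 = 52/1 = 52, a_1 = floor((32 + 32)/52) = 1.
  m_2 = 52*1 - 32 = 20, d_2 = (1076 - 20^2)/52 = 676/52 = 13, a_2 = floor((32 + 20)/13) = 4.
  m_3 = 13*4 - 20 = 32, d_3 = (1076 - 32^2)/13 = 52/13 = 4, a_3 = floor((32 + 32)/4) = 16.
  m_4 = 4*16 - 32 = 32, d_4 = (1076 - 32^2)/4 = 52/4 = 13, a_4 = floor((32 + 32)/13) = 4.
  m_5 = 13*4 - 32 = 20, d_5 = (1076 - 20^2)/13 = 676/13 = 52, a_5 = floor((32 + 20)/52) = 1.
  m_6 = 52*1 - 20 = 32, d_6 = (1076 - 32^2)/52 = 52/52 = 1, a_6 = floor((32 + 32)/1) = 64.
  m_7 = 1*64 - 32 = 32, d_7 = (1076 - 32^2)/1 = 52/1 = 52: (m_7, d_7) = (m_1, d_1) = (32, 52), so from here the quotients repeat a_1, ..., a_6; the period length is 6.
Hence the expansion of sqrt(1076) is a_0 = 32 followed by the repeating block 1, 4, 16, 4, 1, 64 (period 6).

[32; (1, 4, 16, 4, 1, 64)]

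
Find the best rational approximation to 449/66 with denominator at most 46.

Expand x = 449/66 as a continued fraction with the Euclidean algorithm:
  449 = 6*66 + 53, so a_0 = 6.
  66 = 1*53 + 13, so a_1 = 1.
  53 = 4*13 + 1, so a_2 = 4.
  13 = 13*1 + 0, so a_3 = 13.
so x = [6; 1, 4, 13].
Convergents (p_i = a_i*p_{i-1} + p_{i-2}, q_i = a_i*q_{i-1} + q_{i-2} with p_{-2}=0, p_{-1}=1, q_{-2}=1, q_{-1}=0), until the denominator exceeds 46:
  i=0: a_0=6, p_0 = 6*1 + 0 = 6, q_0 = 6*0 + 1 = 1.
  i=1: a_1=1, p_1 = 1*6 + 1 = 7, q_1 = 1*1 + 0 = 1.
  i=2: a_2=4, p_2 = 4*7 + 6 = 34, q_2 = 4*1 + 1 = 5.
  i=3: a_3=13, p_3 = 13*34 + 7 = 449, q_3 = 13*5 + 1 = 66.
q_3 = 66 > 46, so the last convergent with denominator <= 46 is p_2/q_2 = 34/5.
The closest fraction with denominator <= 46 is either p_2/q_2 or the intermediate fraction (k*p_2 + p_1)/(k*q_2 + q_1) with the largest k >= 1 whose denominator stays <= 46; these approach x as k grows, and every other convergent or intermediate fraction in range is farther away.
Largest k: floor((46 - q_1)/q_2) = floor((46 - 1)/5) = 9.
That gives (9*34 + 7)/(9*5 + 1) = 313/46.
Compare the errors: |x - 34/5| = |449*5 - 34*66|/(66*5) = 1/330, and |x - 313/46| = |449*46 - 313*66|/(66*46) = 4/3036.
Cross-multiplying, 4*330 = 1320 < 3036 = 1*3036, so 4/3036 is smaller: the intermediate fraction 313/46 is closer to x than 34/5.

313/46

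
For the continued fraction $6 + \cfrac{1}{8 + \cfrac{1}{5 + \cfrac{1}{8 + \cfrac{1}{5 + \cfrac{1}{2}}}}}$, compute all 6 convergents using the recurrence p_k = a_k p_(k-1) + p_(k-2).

6/1, 49/8, 251/41, 2057/336, 10536/1721, 23129/3778

Using the convergent recurrence p_i = a_i*p_{i-1} + p_{i-2}, q_i = a_i*q_{i-1} + q_{i-2} with p_{-2}=0, p_{-1}=1, q_{-2}=1, q_{-1}=0:
  i=0: a_0=6, p_0 = 6*1 + 0 = 6, q_0 = 6*0 + 1 = 1.
  i=1: a_1=8, p_1 = 8*6 + 1 = 49, q_1 = 8*1 + 0 = 8.
  i=2: a_2=5, p_2 = 5*49 + 6 = 251, q_2 = 5*8 + 1 = 41.
  i=3: a_3=8, p_3 = 8*251 + 49 = 2057, q_3 = 8*41 + 8 = 336.
  i=4: a_4=5, p_4 = 5*2057 + 251 = 10536, q_4 = 5*336 + 41 = 1721.
  i=5: a_5=2, p_5 = 2*10536 + 2057 = 23129, q_5 = 2*1721 + 336 = 3778.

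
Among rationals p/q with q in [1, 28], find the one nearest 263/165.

Expand x = 263/165 as a continued fraction with the Euclidean algorithm:
  263 = 1*165 + 98, so a_0 = 1.
  165 = 1*98 + 67, so a_1 = 1.
  98 = 1*67 + 31, so a_2 = 1.
  67 = 2*31 + 5, so a_3 = 2.
  31 = 6*5 + 1, so a_4 = 6.
  5 = 5*1 + 0, so a_5 = 5.
so x = [1; 1, 1, 2, 6, 5].
Convergents (p_i = a_i*p_{i-1} + p_{i-2}, q_i = a_i*q_{i-1} + q_{i-2} with p_{-2}=0, p_{-1}=1, q_{-2}=1, q_{-1}=0), until the denominator exceeds 28:
  i=0: a_0=1, p_0 = 1*1 + 0 = 1, q_0 = 1*0 + 1 = 1.
  i=1: a_1=1, p_1 = 1*1 + 1 = 2, q_1 = 1*1 + 0 = 1.
  i=2: a_2=1, p_2 = 1*2 + 1 = 3, q_2 = 1*1 + 1 = 2.
  i=3: a_3=2, p_3 = 2*3 + 2 = 8, q_3 = 2*2 + 1 = 5.
  i=4: a_4=6, p_4 = 6*8 + 3 = 51, q_4 = 6*5 + 2 = 32.
q_4 = 32 > 28, so the last convergent with denominator <= 28 is p_3/q_3 = 8/5.
The closest fraction with denominator <= 28 is either p_3/q_3 or the intermediate fraction (k*p_3 + p_2)/(k*q_3 + q_2) with the largest k >= 1 whose denominator stays <= 28; these approach x as k grows, and every other convergent or intermediate fraction in range is farther away.
Largest k: floor((28 - q_2)/q_3) = floor((28 - 2)/5) = 5.
That gives (5*8 + 3)/(5*5 + 2) = 43/27.
Compare the errors: |x - 8/5| = |263*5 - 8*165|/(165*5) = 5/825, and |x - 43/27| = |263*27 - 43*165|/(165*27) = 6/4455.
Cross-multiplying, 6*825 = 4950 < 22275 = 5*4455, so 6/4455 is smaller: the intermediate fraction 43/27 is closer to x than 8/5.

43/27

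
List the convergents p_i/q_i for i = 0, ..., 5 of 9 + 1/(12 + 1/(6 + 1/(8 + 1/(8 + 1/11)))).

Using the convergent recurrence p_i = a_i*p_{i-1} + p_{i-2}, q_i = a_i*q_{i-1} + q_{i-2} with p_{-2}=0, p_{-1}=1, q_{-2}=1, q_{-1}=0:
  i=0: a_0=9, p_0 = 9*1 + 0 = 9, q_0 = 9*0 + 1 = 1.
  i=1: a_1=12, p_1 = 12*9 + 1 = 109, q_1 = 12*1 + 0 = 12.
  i=2: a_2=6, p_2 = 6*109 + 9 = 663, q_2 = 6*12 + 1 = 73.
  i=3: a_3=8, p_3 = 8*663 + 109 = 5413, q_3 = 8*73 + 12 = 596.
  i=4: a_4=8, p_4 = 8*5413 + 663 = 43967, q_4 = 8*596 + 73 = 4841.
  i=5: a_5=11, p_5 = 11*43967 + 5413 = 489050, q_5 = 11*4841 + 596 = 53847.

9/1, 109/12, 663/73, 5413/596, 43967/4841, 489050/53847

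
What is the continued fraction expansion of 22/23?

Run the Euclidean algorithm on 22 and 23; the successive quotients are the partial quotients a_0, a_1, ... (each step inverts the fractional part left over by the previous one):
  22 = 0*23 + 22, so a_0 = 0.
  23 = 1*22 + 1, so a_1 = 1.
  22 = 22*1 + 0, so a_2 = 22.
The remainder reaches 0 after 3 divisions, so the expansion has 3 partial quotients, read off in order.

[0; 1, 22]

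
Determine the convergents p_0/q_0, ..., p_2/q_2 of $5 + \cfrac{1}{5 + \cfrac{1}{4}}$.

5/1, 26/5, 109/21

Using the convergent recurrence p_i = a_i*p_{i-1} + p_{i-2}, q_i = a_i*q_{i-1} + q_{i-2} with p_{-2}=0, p_{-1}=1, q_{-2}=1, q_{-1}=0:
  i=0: a_0=5, p_0 = 5*1 + 0 = 5, q_0 = 5*0 + 1 = 1.
  i=1: a_1=5, p_1 = 5*5 + 1 = 26, q_1 = 5*1 + 0 = 5.
  i=2: a_2=4, p_2 = 4*26 + 5 = 109, q_2 = 4*5 + 1 = 21.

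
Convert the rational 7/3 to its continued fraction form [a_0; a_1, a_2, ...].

[2; 3]

Run the Euclidean algorithm on 7 and 3; the successive quotients are the partial quotients a_0, a_1, ... (each step inverts the fractional part left over by the previous one):
  7 = 2*3 + 1, so a_0 = 2.
  3 = 3*1 + 0, so a_1 = 3.
The remainder reaches 0 after 2 divisions, so the expansion has 2 partial quotients, read off in order.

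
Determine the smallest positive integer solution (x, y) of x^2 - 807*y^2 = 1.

First expand sqrt(807) as a continued fraction. With x_i = (sqrt(807) + m_i)/d_i and (m_0, d_0) = (0, 1): a_0 = floor(sqrt(807)) = 28, since 28^2 = 784 <= 807 < 841 = 29^2.
Iterate m_{i+1} = d_i*a_i - m_i, d_{i+1} = (807 - m_{i+1}^2)/d_i, a_{i+1} = floor((a_0 + m_{i+1})/d_{i+1}):
  m_1 = 1*28 - 0 = 28, d_1 = (807 - 28^2)/1 = 23/1 = 23, a_1 = floor((28 + 28)/23) = 2.
  m_2 = 23*2 - 28 = 18, d_2 = (807 - 18^2)/23 = 483/23 = 21, a_2 = floor((28 + 18)/21) = 2.
  m_3 = 21*2 - 18 = 24, d_3 = (807 - 24^2)/21 = 231/21 = 11, a_3 = floor((28 + 24)/11) = 4.
  m_4 = 11*4 - 24 = 20, d_4 = (807 - 20^2)/11 = 407/11 = 37, a_4 = floor((28 + 20)/37) = 1.
  m_5 = 37*1 - 20 = 17, d_5 = (807 - 17^2)/37 = 518/37 = 14, a_5 = floor((28 + 17)/14) = 3.
  m_6 = 14*3 - 17 = 25, d_6 = (807 - 25^2)/14 = 182/14 = 13, a_6 = floor((28 + 25)/13) = 4.
  m_7 = 13*4 - 25 = 27, d_7 = (807 - 27^2)/13 = 78/13 = 6, a_7 = floor((28 + 27)/6) = 9.
  m_8 = 6*9 - 27 = 27, d_8 = (807 - 27^2)/6 = 78/6 = 13, a_8 = floor((28 + 27)/13) = 4.
  m_9 = 13*4 - 27 = 25, d_9 = (807 - 25^2)/13 = 182/13 = 14, a_9 = floor((28 + 25)/14) = 3.
  m_10 = 14*3 - 25 = 17, d_10 = (807 - 17^2)/14 = 518/14 = 37, a_10 = floor((28 + 17)/37) = 1.
  m_11 = 37*1 - 17 = 20, d_11 = (807 - 20^2)/37 = 407/37 = 11, a_11 = floor((28 + 20)/11) = 4.
  m_12 = 11*4 - 20 = 24, d_12 = (807 - 24^2)/11 = 231/11 = 21, a_12 = floor((28 + 24)/21) = 2.
  m_13 = 21*2 - 24 = 18, d_13 = (807 - 18^2)/21 = 483/21 = 23, a_13 = floor((28 + 18)/23) = 2.
  m_14 = 23*2 - 18 = 28, d_14 = (807 - 28^2)/23 = 23/23 = 1, a_14 = floor((28 + 28)/1) = 56.
  m_15 = 1*56 - 28 = 28, d_15 = (807 - 28^2)/1 = 23/1 = 23: (m_15, d_15) = (m_1, d_1) = (28, 23), so from here the quotients repeat a_1, ..., a_14; the period length is 14.
So sqrt(807) = [28; (2, 2, 4, 1, 3, 4, 9, 4, 3, 1, 4, 2, 2, 56)] with period length k = 14.
k is even, so the fundamental solution of x^2 - 807y^2 = 1 is (p_{k-1}, q_{k-1}) = (p_13, q_13); compute convergents through index 13.
Convergents (p_i = a_i*p_{i-1} + p_{i-2}, q_i = a_i*q_{i-1} + q_{i-2} with p_{-2}=0, p_{-1}=1, q_{-2}=1, q_{-1}=0):
  i=0: a_0=28, p_0 = 28*1 + 0 = 28, q_0 = 28*0 + 1 = 1.
  i=1: a_1=2, p_1 = 2*28 + 1 = 57, q_1 = 2*1 + 0 = 2.
  i=2: a_2=2, p_2 = 2*57 + 28 = 142, q_2 = 2*2 + 1 = 5.
  i=3: a_3=4, p_3 = 4*142 + 57 = 625, q_3 = 4*5 + 2 = 22.
  i=4: a_4=1, p_4 = 1*625 + 142 = 767, q_4 = 1*22 + 5 = 27.
  i=5: a_5=3, p_5 = 3*767 + 625 = 2926, q_5 = 3*27 + 22 = 103.
  i=6: a_6=4, p_6 = 4*2926 + 767 = 12471, q_6 = 4*103 + 27 = 439.
  i=7: a_7=9, p_7 = 9*12471 + 2926 = 115165, q_7 = 9*439 + 103 = 4054.
  i=8: a_8=4, p_8 = 4*115165 + 12471 = 473131, q_8 = 4*4054 + 439 = 16655.
  i=9: a_9=3, p_9 = 3*473131 + 115165 = 1534558, q_9 = 3*16655 + 4054 = 54019.
  i=10: a_10=1, p_10 = 1*1534558 + 473131 = 2007689, q_10 = 1*54019 + 16655 = 70674.
  i=11: a_11=4, p_11 = 4*2007689 + 1534558 = 9565314, q_11 = 4*70674 + 54019 = 336715.
  i=12: a_12=2, p_12 = 2*9565314 + 2007689 = 21138317, q_12 = 2*336715 + 70674 = 744104.
  i=13: a_13=2, p_13 = 2*21138317 + 9565314 = 51841948, q_13 = 2*744104 + 336715 = 1824923.
Check: 51841948^2 - 807*1824923^2 = 2687587572434704 - 2687587572434703 = 1, so (x, y) = (51841948, 1824923) solves the equation, and by the theorem it is the least positive solution.

(x, y) = (51841948, 1824923)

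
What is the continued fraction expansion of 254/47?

[5; 2, 2, 9]

Run the Euclidean algorithm on 254 and 47; the successive quotients are the partial quotients a_0, a_1, ... (each step inverts the fractional part left over by the previous one):
  254 = 5*47 + 19, so a_0 = 5.
  47 = 2*19 + 9, so a_1 = 2.
  19 = 2*9 + 1, so a_2 = 2.
  9 = 9*1 + 0, so a_3 = 9.
The remainder reaches 0 after 4 divisions, so the expansion has 4 partial quotients, read off in order.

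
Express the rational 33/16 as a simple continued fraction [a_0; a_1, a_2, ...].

[2; 16]

Run the Euclidean algorithm on 33 and 16; the successive quotients are the partial quotients a_0, a_1, ... (each step inverts the fractional part left over by the previous one):
  33 = 2*16 + 1, so a_0 = 2.
  16 = 16*1 + 0, so a_1 = 16.
The remainder reaches 0 after 2 divisions, so the expansion has 2 partial quotients, read off in order.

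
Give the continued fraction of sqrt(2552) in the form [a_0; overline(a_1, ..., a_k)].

Write x_i = (sqrt(2552) + m_i)/d_i with (m_0, d_0) = (0, 1). a_0 = floor(sqrt(2552)) = 50, since 50^2 = 2500 <= 2552 < 2601 = 51^2.
Iterate m_{i+1} = d_i*a_i - m_i, d_{i+1} = (2552 - m_{i+1}^2)/d_i, a_{i+1} = floor((a_0 + m_{i+1})/d_{i+1}):
  m_1 = 1*50 - 0 = 50, d_1 = (2552 - 50^2)/1 = 52/1 = 52, a_1 = floor((50 + 50)/52) = 1.
  m_2 = 52*1 - 50 = 2, d_2 = (2552 - 2^2)/52 = 2548/52 = 49, a_2 = floor((50 + 2)/49) = 1.
  m_3 = 49*1 - 2 = 47, d_3 = (2552 - 47^2)/49 = 343/49 = 7, a_3 = floor((50 + 47)/7) = 13.
  m_4 = 7*13 - 47 = 44, d_4 = (2552 - 44^2)/7 = 616/7 = 88, a_4 = floor((50 + 44)/88) = 1.
  m_5 = 88*1 - 44 = 44, d_5 = (2552 - 44^2)/88 = 616/88 = 7, a_5 = floor((50 + 44)/7) = 13.
  m_6 = 7*13 - 44 = 47, d_6 = (2552 - 47^2)/7 = 343/7 = 49, a_6 = floor((50 + 47)/49) = 1.
  m_7 = 49*1 - 47 = 2, d_7 = (2552 - 2^2)/49 = 2548/49 = 52, a_7 = floor((50 + 2)/52) = 1.
  m_8 = 52*1 - 2 = 50, d_8 = (2552 - 50^2)/52 = 52/52 = 1, a_8 = floor((50 + 50)/1) = 100.
  m_9 = 1*100 - 50 = 50, d_9 = (2552 - 50^2)/1 = 52/1 = 52: (m_9, d_9) = (m_1, d_1) = (50, 52), so from here the quotients repeat a_1, ..., a_8; the period length is 8.
Hence the expansion of sqrt(2552) is a_0 = 50 followed by the repeating block 1, 1, 13, 1, 13, 1, 1, 100 (period 8).

[50; overline(1, 1, 13, 1, 13, 1, 1, 100)]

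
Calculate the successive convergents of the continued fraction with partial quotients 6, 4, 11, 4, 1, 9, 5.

Using the convergent recurrence p_i = a_i*p_{i-1} + p_{i-2}, q_i = a_i*q_{i-1} + q_{i-2} with p_{-2}=0, p_{-1}=1, q_{-2}=1, q_{-1}=0:
  i=0: a_0=6, p_0 = 6*1 + 0 = 6, q_0 = 6*0 + 1 = 1.
  i=1: a_1=4, p_1 = 4*6 + 1 = 25, q_1 = 4*1 + 0 = 4.
  i=2: a_2=11, p_2 = 11*25 + 6 = 281, q_2 = 11*4 + 1 = 45.
  i=3: a_3=4, p_3 = 4*281 + 25 = 1149, q_3 = 4*45 + 4 = 184.
  i=4: a_4=1, p_4 = 1*1149 + 281 = 1430, q_4 = 1*184 + 45 = 229.
  i=5: a_5=9, p_5 = 9*1430 + 1149 = 14019, q_5 = 9*229 + 184 = 2245.
  i=6: a_6=5, p_6 = 5*14019 + 1430 = 71525, q_6 = 5*2245 + 229 = 11454.

6/1, 25/4, 281/45, 1149/184, 1430/229, 14019/2245, 71525/11454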